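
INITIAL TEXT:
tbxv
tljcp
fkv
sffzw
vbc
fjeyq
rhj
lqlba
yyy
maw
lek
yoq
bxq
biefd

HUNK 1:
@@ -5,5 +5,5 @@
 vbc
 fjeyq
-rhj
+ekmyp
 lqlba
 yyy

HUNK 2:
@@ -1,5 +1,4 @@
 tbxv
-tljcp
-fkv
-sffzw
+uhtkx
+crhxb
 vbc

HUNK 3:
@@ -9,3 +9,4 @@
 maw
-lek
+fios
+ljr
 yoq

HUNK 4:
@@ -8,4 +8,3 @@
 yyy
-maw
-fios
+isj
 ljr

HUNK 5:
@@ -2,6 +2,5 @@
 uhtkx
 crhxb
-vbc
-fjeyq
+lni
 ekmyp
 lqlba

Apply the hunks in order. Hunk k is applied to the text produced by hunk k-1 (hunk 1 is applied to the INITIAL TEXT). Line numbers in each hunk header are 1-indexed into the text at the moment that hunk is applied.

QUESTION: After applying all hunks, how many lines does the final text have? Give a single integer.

Hunk 1: at line 5 remove [rhj] add [ekmyp] -> 14 lines: tbxv tljcp fkv sffzw vbc fjeyq ekmyp lqlba yyy maw lek yoq bxq biefd
Hunk 2: at line 1 remove [tljcp,fkv,sffzw] add [uhtkx,crhxb] -> 13 lines: tbxv uhtkx crhxb vbc fjeyq ekmyp lqlba yyy maw lek yoq bxq biefd
Hunk 3: at line 9 remove [lek] add [fios,ljr] -> 14 lines: tbxv uhtkx crhxb vbc fjeyq ekmyp lqlba yyy maw fios ljr yoq bxq biefd
Hunk 4: at line 8 remove [maw,fios] add [isj] -> 13 lines: tbxv uhtkx crhxb vbc fjeyq ekmyp lqlba yyy isj ljr yoq bxq biefd
Hunk 5: at line 2 remove [vbc,fjeyq] add [lni] -> 12 lines: tbxv uhtkx crhxb lni ekmyp lqlba yyy isj ljr yoq bxq biefd
Final line count: 12

Answer: 12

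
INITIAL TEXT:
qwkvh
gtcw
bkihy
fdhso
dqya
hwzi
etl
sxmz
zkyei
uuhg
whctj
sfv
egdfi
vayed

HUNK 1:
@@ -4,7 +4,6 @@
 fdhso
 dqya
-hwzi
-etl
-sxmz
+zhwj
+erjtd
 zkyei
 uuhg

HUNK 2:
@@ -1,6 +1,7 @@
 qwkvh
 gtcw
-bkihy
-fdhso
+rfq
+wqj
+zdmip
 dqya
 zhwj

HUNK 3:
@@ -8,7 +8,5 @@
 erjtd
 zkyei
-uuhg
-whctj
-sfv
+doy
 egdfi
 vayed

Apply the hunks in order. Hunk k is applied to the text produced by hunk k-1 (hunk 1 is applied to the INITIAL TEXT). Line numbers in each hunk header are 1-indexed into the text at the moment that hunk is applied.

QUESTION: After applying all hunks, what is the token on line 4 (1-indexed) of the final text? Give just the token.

Answer: wqj

Derivation:
Hunk 1: at line 4 remove [hwzi,etl,sxmz] add [zhwj,erjtd] -> 13 lines: qwkvh gtcw bkihy fdhso dqya zhwj erjtd zkyei uuhg whctj sfv egdfi vayed
Hunk 2: at line 1 remove [bkihy,fdhso] add [rfq,wqj,zdmip] -> 14 lines: qwkvh gtcw rfq wqj zdmip dqya zhwj erjtd zkyei uuhg whctj sfv egdfi vayed
Hunk 3: at line 8 remove [uuhg,whctj,sfv] add [doy] -> 12 lines: qwkvh gtcw rfq wqj zdmip dqya zhwj erjtd zkyei doy egdfi vayed
Final line 4: wqj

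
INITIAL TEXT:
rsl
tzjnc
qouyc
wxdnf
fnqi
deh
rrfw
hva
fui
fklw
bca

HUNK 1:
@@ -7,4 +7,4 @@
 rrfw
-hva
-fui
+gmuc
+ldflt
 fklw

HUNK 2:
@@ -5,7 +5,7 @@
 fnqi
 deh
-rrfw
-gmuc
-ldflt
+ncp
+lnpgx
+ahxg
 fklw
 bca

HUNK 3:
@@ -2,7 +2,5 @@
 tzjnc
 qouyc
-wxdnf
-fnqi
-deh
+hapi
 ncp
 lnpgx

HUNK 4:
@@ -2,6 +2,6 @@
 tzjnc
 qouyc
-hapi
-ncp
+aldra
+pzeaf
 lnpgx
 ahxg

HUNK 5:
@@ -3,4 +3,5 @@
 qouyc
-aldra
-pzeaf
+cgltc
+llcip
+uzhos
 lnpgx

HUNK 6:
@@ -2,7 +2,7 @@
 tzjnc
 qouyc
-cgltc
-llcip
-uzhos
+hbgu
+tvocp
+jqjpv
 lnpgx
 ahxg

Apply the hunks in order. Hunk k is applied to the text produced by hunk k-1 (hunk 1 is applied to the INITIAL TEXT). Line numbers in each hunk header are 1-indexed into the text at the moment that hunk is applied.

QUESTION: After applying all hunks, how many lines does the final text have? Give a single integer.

Answer: 10

Derivation:
Hunk 1: at line 7 remove [hva,fui] add [gmuc,ldflt] -> 11 lines: rsl tzjnc qouyc wxdnf fnqi deh rrfw gmuc ldflt fklw bca
Hunk 2: at line 5 remove [rrfw,gmuc,ldflt] add [ncp,lnpgx,ahxg] -> 11 lines: rsl tzjnc qouyc wxdnf fnqi deh ncp lnpgx ahxg fklw bca
Hunk 3: at line 2 remove [wxdnf,fnqi,deh] add [hapi] -> 9 lines: rsl tzjnc qouyc hapi ncp lnpgx ahxg fklw bca
Hunk 4: at line 2 remove [hapi,ncp] add [aldra,pzeaf] -> 9 lines: rsl tzjnc qouyc aldra pzeaf lnpgx ahxg fklw bca
Hunk 5: at line 3 remove [aldra,pzeaf] add [cgltc,llcip,uzhos] -> 10 lines: rsl tzjnc qouyc cgltc llcip uzhos lnpgx ahxg fklw bca
Hunk 6: at line 2 remove [cgltc,llcip,uzhos] add [hbgu,tvocp,jqjpv] -> 10 lines: rsl tzjnc qouyc hbgu tvocp jqjpv lnpgx ahxg fklw bca
Final line count: 10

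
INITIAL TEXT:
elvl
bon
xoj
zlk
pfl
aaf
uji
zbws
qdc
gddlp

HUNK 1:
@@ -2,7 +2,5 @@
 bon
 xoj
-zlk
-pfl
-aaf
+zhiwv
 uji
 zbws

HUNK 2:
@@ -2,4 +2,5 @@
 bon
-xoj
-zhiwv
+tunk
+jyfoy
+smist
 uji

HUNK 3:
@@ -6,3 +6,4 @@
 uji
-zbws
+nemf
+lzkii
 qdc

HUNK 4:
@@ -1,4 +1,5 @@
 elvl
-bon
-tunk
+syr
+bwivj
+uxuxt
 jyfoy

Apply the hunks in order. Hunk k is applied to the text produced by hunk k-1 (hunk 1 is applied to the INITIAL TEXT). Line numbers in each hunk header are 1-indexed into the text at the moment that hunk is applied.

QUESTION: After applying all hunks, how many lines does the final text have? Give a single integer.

Answer: 11

Derivation:
Hunk 1: at line 2 remove [zlk,pfl,aaf] add [zhiwv] -> 8 lines: elvl bon xoj zhiwv uji zbws qdc gddlp
Hunk 2: at line 2 remove [xoj,zhiwv] add [tunk,jyfoy,smist] -> 9 lines: elvl bon tunk jyfoy smist uji zbws qdc gddlp
Hunk 3: at line 6 remove [zbws] add [nemf,lzkii] -> 10 lines: elvl bon tunk jyfoy smist uji nemf lzkii qdc gddlp
Hunk 4: at line 1 remove [bon,tunk] add [syr,bwivj,uxuxt] -> 11 lines: elvl syr bwivj uxuxt jyfoy smist uji nemf lzkii qdc gddlp
Final line count: 11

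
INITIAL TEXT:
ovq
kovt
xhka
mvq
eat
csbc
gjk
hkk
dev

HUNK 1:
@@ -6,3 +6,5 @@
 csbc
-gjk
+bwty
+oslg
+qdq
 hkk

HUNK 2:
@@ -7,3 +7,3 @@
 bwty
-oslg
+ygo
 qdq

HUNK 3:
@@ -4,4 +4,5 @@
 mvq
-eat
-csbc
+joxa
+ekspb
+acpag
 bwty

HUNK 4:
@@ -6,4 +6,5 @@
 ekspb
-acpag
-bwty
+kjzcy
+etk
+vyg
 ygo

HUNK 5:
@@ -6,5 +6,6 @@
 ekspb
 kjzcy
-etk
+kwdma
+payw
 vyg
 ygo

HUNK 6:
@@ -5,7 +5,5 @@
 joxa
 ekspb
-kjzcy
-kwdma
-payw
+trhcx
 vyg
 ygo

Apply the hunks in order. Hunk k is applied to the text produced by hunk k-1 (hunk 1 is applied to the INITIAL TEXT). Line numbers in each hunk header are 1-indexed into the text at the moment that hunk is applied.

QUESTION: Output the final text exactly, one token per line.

Answer: ovq
kovt
xhka
mvq
joxa
ekspb
trhcx
vyg
ygo
qdq
hkk
dev

Derivation:
Hunk 1: at line 6 remove [gjk] add [bwty,oslg,qdq] -> 11 lines: ovq kovt xhka mvq eat csbc bwty oslg qdq hkk dev
Hunk 2: at line 7 remove [oslg] add [ygo] -> 11 lines: ovq kovt xhka mvq eat csbc bwty ygo qdq hkk dev
Hunk 3: at line 4 remove [eat,csbc] add [joxa,ekspb,acpag] -> 12 lines: ovq kovt xhka mvq joxa ekspb acpag bwty ygo qdq hkk dev
Hunk 4: at line 6 remove [acpag,bwty] add [kjzcy,etk,vyg] -> 13 lines: ovq kovt xhka mvq joxa ekspb kjzcy etk vyg ygo qdq hkk dev
Hunk 5: at line 6 remove [etk] add [kwdma,payw] -> 14 lines: ovq kovt xhka mvq joxa ekspb kjzcy kwdma payw vyg ygo qdq hkk dev
Hunk 6: at line 5 remove [kjzcy,kwdma,payw] add [trhcx] -> 12 lines: ovq kovt xhka mvq joxa ekspb trhcx vyg ygo qdq hkk dev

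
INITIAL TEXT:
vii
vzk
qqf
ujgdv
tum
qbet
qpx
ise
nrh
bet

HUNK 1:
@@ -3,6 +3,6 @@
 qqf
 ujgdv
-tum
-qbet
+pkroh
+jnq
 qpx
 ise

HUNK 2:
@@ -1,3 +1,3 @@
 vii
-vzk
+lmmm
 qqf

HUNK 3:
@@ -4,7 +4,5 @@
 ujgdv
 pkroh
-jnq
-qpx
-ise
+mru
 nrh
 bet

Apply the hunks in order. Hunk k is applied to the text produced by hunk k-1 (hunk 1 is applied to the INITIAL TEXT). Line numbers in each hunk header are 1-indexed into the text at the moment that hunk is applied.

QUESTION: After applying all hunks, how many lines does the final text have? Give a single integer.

Hunk 1: at line 3 remove [tum,qbet] add [pkroh,jnq] -> 10 lines: vii vzk qqf ujgdv pkroh jnq qpx ise nrh bet
Hunk 2: at line 1 remove [vzk] add [lmmm] -> 10 lines: vii lmmm qqf ujgdv pkroh jnq qpx ise nrh bet
Hunk 3: at line 4 remove [jnq,qpx,ise] add [mru] -> 8 lines: vii lmmm qqf ujgdv pkroh mru nrh bet
Final line count: 8

Answer: 8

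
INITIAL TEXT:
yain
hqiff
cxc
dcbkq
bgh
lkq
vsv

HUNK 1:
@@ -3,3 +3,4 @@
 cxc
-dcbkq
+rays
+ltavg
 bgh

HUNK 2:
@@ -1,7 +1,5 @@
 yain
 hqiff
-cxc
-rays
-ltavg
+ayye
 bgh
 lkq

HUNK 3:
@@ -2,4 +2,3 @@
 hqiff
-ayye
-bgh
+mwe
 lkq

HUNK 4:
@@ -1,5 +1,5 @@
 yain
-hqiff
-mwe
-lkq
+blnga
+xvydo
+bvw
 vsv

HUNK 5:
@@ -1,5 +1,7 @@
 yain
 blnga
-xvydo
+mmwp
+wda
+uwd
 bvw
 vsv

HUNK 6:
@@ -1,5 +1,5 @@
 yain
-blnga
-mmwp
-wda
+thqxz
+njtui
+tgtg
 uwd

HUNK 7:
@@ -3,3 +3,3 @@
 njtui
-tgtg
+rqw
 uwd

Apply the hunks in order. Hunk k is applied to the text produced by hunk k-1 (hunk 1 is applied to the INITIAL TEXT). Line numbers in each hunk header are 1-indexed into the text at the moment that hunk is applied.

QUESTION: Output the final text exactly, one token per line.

Hunk 1: at line 3 remove [dcbkq] add [rays,ltavg] -> 8 lines: yain hqiff cxc rays ltavg bgh lkq vsv
Hunk 2: at line 1 remove [cxc,rays,ltavg] add [ayye] -> 6 lines: yain hqiff ayye bgh lkq vsv
Hunk 3: at line 2 remove [ayye,bgh] add [mwe] -> 5 lines: yain hqiff mwe lkq vsv
Hunk 4: at line 1 remove [hqiff,mwe,lkq] add [blnga,xvydo,bvw] -> 5 lines: yain blnga xvydo bvw vsv
Hunk 5: at line 1 remove [xvydo] add [mmwp,wda,uwd] -> 7 lines: yain blnga mmwp wda uwd bvw vsv
Hunk 6: at line 1 remove [blnga,mmwp,wda] add [thqxz,njtui,tgtg] -> 7 lines: yain thqxz njtui tgtg uwd bvw vsv
Hunk 7: at line 3 remove [tgtg] add [rqw] -> 7 lines: yain thqxz njtui rqw uwd bvw vsv

Answer: yain
thqxz
njtui
rqw
uwd
bvw
vsv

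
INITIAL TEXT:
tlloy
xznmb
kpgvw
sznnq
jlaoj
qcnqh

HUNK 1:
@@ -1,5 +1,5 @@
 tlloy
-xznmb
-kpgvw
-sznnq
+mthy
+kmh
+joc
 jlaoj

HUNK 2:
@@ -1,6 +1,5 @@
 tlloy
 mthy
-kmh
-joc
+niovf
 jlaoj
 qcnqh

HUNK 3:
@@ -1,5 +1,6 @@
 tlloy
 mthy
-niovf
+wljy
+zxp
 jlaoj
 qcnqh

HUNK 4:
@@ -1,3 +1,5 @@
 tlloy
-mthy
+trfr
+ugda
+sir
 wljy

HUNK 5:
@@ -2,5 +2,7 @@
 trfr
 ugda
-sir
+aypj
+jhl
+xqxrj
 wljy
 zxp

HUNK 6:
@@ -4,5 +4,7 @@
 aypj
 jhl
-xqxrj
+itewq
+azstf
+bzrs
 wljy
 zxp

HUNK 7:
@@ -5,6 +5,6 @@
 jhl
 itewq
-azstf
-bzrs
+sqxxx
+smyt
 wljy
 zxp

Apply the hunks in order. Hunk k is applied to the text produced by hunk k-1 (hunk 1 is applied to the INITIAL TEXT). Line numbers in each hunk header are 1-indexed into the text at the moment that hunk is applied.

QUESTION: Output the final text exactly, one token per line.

Hunk 1: at line 1 remove [xznmb,kpgvw,sznnq] add [mthy,kmh,joc] -> 6 lines: tlloy mthy kmh joc jlaoj qcnqh
Hunk 2: at line 1 remove [kmh,joc] add [niovf] -> 5 lines: tlloy mthy niovf jlaoj qcnqh
Hunk 3: at line 1 remove [niovf] add [wljy,zxp] -> 6 lines: tlloy mthy wljy zxp jlaoj qcnqh
Hunk 4: at line 1 remove [mthy] add [trfr,ugda,sir] -> 8 lines: tlloy trfr ugda sir wljy zxp jlaoj qcnqh
Hunk 5: at line 2 remove [sir] add [aypj,jhl,xqxrj] -> 10 lines: tlloy trfr ugda aypj jhl xqxrj wljy zxp jlaoj qcnqh
Hunk 6: at line 4 remove [xqxrj] add [itewq,azstf,bzrs] -> 12 lines: tlloy trfr ugda aypj jhl itewq azstf bzrs wljy zxp jlaoj qcnqh
Hunk 7: at line 5 remove [azstf,bzrs] add [sqxxx,smyt] -> 12 lines: tlloy trfr ugda aypj jhl itewq sqxxx smyt wljy zxp jlaoj qcnqh

Answer: tlloy
trfr
ugda
aypj
jhl
itewq
sqxxx
smyt
wljy
zxp
jlaoj
qcnqh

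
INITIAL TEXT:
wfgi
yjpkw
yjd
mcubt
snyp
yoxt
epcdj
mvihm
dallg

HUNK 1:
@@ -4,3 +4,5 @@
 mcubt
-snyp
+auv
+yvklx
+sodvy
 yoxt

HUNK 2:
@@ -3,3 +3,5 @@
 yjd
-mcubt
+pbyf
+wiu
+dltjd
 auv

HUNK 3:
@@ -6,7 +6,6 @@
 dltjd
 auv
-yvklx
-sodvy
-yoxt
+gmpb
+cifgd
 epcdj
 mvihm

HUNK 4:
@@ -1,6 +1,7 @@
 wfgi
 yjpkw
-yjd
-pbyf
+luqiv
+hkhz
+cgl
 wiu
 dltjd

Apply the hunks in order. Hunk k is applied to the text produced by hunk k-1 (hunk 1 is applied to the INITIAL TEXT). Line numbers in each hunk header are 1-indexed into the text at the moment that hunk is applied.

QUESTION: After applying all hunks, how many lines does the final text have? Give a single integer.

Hunk 1: at line 4 remove [snyp] add [auv,yvklx,sodvy] -> 11 lines: wfgi yjpkw yjd mcubt auv yvklx sodvy yoxt epcdj mvihm dallg
Hunk 2: at line 3 remove [mcubt] add [pbyf,wiu,dltjd] -> 13 lines: wfgi yjpkw yjd pbyf wiu dltjd auv yvklx sodvy yoxt epcdj mvihm dallg
Hunk 3: at line 6 remove [yvklx,sodvy,yoxt] add [gmpb,cifgd] -> 12 lines: wfgi yjpkw yjd pbyf wiu dltjd auv gmpb cifgd epcdj mvihm dallg
Hunk 4: at line 1 remove [yjd,pbyf] add [luqiv,hkhz,cgl] -> 13 lines: wfgi yjpkw luqiv hkhz cgl wiu dltjd auv gmpb cifgd epcdj mvihm dallg
Final line count: 13

Answer: 13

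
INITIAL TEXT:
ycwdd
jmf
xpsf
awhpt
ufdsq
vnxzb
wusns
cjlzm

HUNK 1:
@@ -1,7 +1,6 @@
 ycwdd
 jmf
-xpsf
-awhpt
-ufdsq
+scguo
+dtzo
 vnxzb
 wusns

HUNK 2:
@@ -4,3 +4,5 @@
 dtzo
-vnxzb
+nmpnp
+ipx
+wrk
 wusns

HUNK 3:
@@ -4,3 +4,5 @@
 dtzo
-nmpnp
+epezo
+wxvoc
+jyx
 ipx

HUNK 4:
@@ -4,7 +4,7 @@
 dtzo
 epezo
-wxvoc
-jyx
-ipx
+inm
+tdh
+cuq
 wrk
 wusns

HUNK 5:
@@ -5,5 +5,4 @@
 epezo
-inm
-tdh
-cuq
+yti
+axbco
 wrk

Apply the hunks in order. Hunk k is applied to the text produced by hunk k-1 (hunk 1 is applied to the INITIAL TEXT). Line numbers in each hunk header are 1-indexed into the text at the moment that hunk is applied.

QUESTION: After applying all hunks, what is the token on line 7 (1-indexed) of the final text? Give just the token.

Answer: axbco

Derivation:
Hunk 1: at line 1 remove [xpsf,awhpt,ufdsq] add [scguo,dtzo] -> 7 lines: ycwdd jmf scguo dtzo vnxzb wusns cjlzm
Hunk 2: at line 4 remove [vnxzb] add [nmpnp,ipx,wrk] -> 9 lines: ycwdd jmf scguo dtzo nmpnp ipx wrk wusns cjlzm
Hunk 3: at line 4 remove [nmpnp] add [epezo,wxvoc,jyx] -> 11 lines: ycwdd jmf scguo dtzo epezo wxvoc jyx ipx wrk wusns cjlzm
Hunk 4: at line 4 remove [wxvoc,jyx,ipx] add [inm,tdh,cuq] -> 11 lines: ycwdd jmf scguo dtzo epezo inm tdh cuq wrk wusns cjlzm
Hunk 5: at line 5 remove [inm,tdh,cuq] add [yti,axbco] -> 10 lines: ycwdd jmf scguo dtzo epezo yti axbco wrk wusns cjlzm
Final line 7: axbco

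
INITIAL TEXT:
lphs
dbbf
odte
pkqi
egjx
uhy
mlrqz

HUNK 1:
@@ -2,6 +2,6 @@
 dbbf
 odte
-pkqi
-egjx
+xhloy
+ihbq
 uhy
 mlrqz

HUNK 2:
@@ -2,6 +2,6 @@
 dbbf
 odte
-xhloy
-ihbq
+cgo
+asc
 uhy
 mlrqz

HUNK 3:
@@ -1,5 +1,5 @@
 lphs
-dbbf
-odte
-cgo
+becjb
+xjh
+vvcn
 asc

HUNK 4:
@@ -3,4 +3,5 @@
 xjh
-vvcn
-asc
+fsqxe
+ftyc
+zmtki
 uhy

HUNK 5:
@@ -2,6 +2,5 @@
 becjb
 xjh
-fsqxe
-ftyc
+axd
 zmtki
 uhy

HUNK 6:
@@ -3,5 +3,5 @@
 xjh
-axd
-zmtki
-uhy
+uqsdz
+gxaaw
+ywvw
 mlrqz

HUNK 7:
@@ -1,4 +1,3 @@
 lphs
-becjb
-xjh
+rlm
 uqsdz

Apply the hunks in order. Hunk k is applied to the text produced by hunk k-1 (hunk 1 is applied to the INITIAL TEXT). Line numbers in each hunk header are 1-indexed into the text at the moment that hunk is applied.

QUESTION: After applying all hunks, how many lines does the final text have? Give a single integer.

Answer: 6

Derivation:
Hunk 1: at line 2 remove [pkqi,egjx] add [xhloy,ihbq] -> 7 lines: lphs dbbf odte xhloy ihbq uhy mlrqz
Hunk 2: at line 2 remove [xhloy,ihbq] add [cgo,asc] -> 7 lines: lphs dbbf odte cgo asc uhy mlrqz
Hunk 3: at line 1 remove [dbbf,odte,cgo] add [becjb,xjh,vvcn] -> 7 lines: lphs becjb xjh vvcn asc uhy mlrqz
Hunk 4: at line 3 remove [vvcn,asc] add [fsqxe,ftyc,zmtki] -> 8 lines: lphs becjb xjh fsqxe ftyc zmtki uhy mlrqz
Hunk 5: at line 2 remove [fsqxe,ftyc] add [axd] -> 7 lines: lphs becjb xjh axd zmtki uhy mlrqz
Hunk 6: at line 3 remove [axd,zmtki,uhy] add [uqsdz,gxaaw,ywvw] -> 7 lines: lphs becjb xjh uqsdz gxaaw ywvw mlrqz
Hunk 7: at line 1 remove [becjb,xjh] add [rlm] -> 6 lines: lphs rlm uqsdz gxaaw ywvw mlrqz
Final line count: 6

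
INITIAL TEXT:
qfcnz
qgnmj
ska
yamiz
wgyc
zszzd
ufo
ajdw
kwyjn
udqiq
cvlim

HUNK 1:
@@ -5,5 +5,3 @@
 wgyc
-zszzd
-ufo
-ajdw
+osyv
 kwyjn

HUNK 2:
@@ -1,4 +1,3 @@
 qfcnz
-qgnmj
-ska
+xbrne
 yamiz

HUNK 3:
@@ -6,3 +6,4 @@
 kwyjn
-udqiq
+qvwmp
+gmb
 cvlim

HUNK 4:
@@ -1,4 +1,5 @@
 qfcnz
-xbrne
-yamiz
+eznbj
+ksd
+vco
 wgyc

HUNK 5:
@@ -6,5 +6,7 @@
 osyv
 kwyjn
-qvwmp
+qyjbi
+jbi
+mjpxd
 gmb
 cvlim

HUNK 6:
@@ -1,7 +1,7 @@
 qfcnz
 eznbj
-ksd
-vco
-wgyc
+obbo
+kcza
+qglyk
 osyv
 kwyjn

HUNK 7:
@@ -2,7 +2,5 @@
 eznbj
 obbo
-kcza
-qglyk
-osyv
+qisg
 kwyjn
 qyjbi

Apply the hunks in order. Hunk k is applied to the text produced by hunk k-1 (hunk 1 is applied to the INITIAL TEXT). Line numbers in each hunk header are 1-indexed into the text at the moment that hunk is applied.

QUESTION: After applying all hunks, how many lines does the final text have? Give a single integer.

Answer: 10

Derivation:
Hunk 1: at line 5 remove [zszzd,ufo,ajdw] add [osyv] -> 9 lines: qfcnz qgnmj ska yamiz wgyc osyv kwyjn udqiq cvlim
Hunk 2: at line 1 remove [qgnmj,ska] add [xbrne] -> 8 lines: qfcnz xbrne yamiz wgyc osyv kwyjn udqiq cvlim
Hunk 3: at line 6 remove [udqiq] add [qvwmp,gmb] -> 9 lines: qfcnz xbrne yamiz wgyc osyv kwyjn qvwmp gmb cvlim
Hunk 4: at line 1 remove [xbrne,yamiz] add [eznbj,ksd,vco] -> 10 lines: qfcnz eznbj ksd vco wgyc osyv kwyjn qvwmp gmb cvlim
Hunk 5: at line 6 remove [qvwmp] add [qyjbi,jbi,mjpxd] -> 12 lines: qfcnz eznbj ksd vco wgyc osyv kwyjn qyjbi jbi mjpxd gmb cvlim
Hunk 6: at line 1 remove [ksd,vco,wgyc] add [obbo,kcza,qglyk] -> 12 lines: qfcnz eznbj obbo kcza qglyk osyv kwyjn qyjbi jbi mjpxd gmb cvlim
Hunk 7: at line 2 remove [kcza,qglyk,osyv] add [qisg] -> 10 lines: qfcnz eznbj obbo qisg kwyjn qyjbi jbi mjpxd gmb cvlim
Final line count: 10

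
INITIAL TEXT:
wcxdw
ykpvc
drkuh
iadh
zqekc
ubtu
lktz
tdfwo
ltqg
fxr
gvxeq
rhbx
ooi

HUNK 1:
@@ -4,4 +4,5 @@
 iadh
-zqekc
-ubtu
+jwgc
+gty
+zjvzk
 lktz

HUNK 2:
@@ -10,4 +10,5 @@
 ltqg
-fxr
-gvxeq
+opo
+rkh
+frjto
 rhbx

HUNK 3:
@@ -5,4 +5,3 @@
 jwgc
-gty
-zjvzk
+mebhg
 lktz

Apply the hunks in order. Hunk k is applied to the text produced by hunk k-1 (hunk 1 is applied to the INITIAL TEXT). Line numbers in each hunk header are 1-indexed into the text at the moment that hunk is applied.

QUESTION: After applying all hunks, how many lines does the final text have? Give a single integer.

Hunk 1: at line 4 remove [zqekc,ubtu] add [jwgc,gty,zjvzk] -> 14 lines: wcxdw ykpvc drkuh iadh jwgc gty zjvzk lktz tdfwo ltqg fxr gvxeq rhbx ooi
Hunk 2: at line 10 remove [fxr,gvxeq] add [opo,rkh,frjto] -> 15 lines: wcxdw ykpvc drkuh iadh jwgc gty zjvzk lktz tdfwo ltqg opo rkh frjto rhbx ooi
Hunk 3: at line 5 remove [gty,zjvzk] add [mebhg] -> 14 lines: wcxdw ykpvc drkuh iadh jwgc mebhg lktz tdfwo ltqg opo rkh frjto rhbx ooi
Final line count: 14

Answer: 14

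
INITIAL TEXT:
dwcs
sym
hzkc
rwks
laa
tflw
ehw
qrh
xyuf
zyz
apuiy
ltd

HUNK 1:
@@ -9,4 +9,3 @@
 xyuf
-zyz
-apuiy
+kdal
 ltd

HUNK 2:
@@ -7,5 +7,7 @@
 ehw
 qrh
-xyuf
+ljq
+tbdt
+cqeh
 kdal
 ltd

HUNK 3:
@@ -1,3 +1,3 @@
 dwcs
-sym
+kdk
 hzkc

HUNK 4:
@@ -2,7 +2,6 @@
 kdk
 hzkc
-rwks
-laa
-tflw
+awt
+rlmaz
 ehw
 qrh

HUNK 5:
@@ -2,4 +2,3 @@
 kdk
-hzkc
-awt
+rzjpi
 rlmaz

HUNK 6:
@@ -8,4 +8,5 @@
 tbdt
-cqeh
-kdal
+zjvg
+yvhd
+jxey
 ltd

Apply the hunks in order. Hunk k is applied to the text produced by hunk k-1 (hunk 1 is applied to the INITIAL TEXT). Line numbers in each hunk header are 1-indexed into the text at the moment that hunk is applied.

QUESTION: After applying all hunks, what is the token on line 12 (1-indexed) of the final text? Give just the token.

Answer: ltd

Derivation:
Hunk 1: at line 9 remove [zyz,apuiy] add [kdal] -> 11 lines: dwcs sym hzkc rwks laa tflw ehw qrh xyuf kdal ltd
Hunk 2: at line 7 remove [xyuf] add [ljq,tbdt,cqeh] -> 13 lines: dwcs sym hzkc rwks laa tflw ehw qrh ljq tbdt cqeh kdal ltd
Hunk 3: at line 1 remove [sym] add [kdk] -> 13 lines: dwcs kdk hzkc rwks laa tflw ehw qrh ljq tbdt cqeh kdal ltd
Hunk 4: at line 2 remove [rwks,laa,tflw] add [awt,rlmaz] -> 12 lines: dwcs kdk hzkc awt rlmaz ehw qrh ljq tbdt cqeh kdal ltd
Hunk 5: at line 2 remove [hzkc,awt] add [rzjpi] -> 11 lines: dwcs kdk rzjpi rlmaz ehw qrh ljq tbdt cqeh kdal ltd
Hunk 6: at line 8 remove [cqeh,kdal] add [zjvg,yvhd,jxey] -> 12 lines: dwcs kdk rzjpi rlmaz ehw qrh ljq tbdt zjvg yvhd jxey ltd
Final line 12: ltd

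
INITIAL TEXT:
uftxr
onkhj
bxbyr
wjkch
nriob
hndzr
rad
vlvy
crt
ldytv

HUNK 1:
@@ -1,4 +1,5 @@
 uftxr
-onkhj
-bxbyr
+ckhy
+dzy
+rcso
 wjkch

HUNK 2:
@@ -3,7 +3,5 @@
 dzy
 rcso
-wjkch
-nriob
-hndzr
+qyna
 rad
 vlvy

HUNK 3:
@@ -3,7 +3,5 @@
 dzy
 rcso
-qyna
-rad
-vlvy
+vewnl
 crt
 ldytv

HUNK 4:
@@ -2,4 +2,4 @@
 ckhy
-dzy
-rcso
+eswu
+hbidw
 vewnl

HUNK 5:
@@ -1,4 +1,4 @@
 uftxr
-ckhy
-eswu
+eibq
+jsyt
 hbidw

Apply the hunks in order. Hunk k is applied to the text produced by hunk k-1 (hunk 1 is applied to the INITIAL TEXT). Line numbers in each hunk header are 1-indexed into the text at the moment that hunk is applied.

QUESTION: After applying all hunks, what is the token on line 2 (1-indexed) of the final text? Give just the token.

Hunk 1: at line 1 remove [onkhj,bxbyr] add [ckhy,dzy,rcso] -> 11 lines: uftxr ckhy dzy rcso wjkch nriob hndzr rad vlvy crt ldytv
Hunk 2: at line 3 remove [wjkch,nriob,hndzr] add [qyna] -> 9 lines: uftxr ckhy dzy rcso qyna rad vlvy crt ldytv
Hunk 3: at line 3 remove [qyna,rad,vlvy] add [vewnl] -> 7 lines: uftxr ckhy dzy rcso vewnl crt ldytv
Hunk 4: at line 2 remove [dzy,rcso] add [eswu,hbidw] -> 7 lines: uftxr ckhy eswu hbidw vewnl crt ldytv
Hunk 5: at line 1 remove [ckhy,eswu] add [eibq,jsyt] -> 7 lines: uftxr eibq jsyt hbidw vewnl crt ldytv
Final line 2: eibq

Answer: eibq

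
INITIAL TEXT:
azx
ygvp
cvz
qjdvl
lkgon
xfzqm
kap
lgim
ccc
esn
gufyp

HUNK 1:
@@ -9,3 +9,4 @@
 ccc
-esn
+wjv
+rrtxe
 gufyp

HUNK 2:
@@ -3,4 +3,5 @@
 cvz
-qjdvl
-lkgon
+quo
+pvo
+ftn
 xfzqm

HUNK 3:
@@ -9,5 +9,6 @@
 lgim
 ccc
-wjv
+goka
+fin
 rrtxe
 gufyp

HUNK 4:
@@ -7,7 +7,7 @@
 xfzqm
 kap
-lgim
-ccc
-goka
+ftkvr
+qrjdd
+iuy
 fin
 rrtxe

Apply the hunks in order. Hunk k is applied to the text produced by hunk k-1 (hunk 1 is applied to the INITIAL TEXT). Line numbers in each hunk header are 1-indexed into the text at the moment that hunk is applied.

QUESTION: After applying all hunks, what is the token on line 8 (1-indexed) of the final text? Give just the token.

Answer: kap

Derivation:
Hunk 1: at line 9 remove [esn] add [wjv,rrtxe] -> 12 lines: azx ygvp cvz qjdvl lkgon xfzqm kap lgim ccc wjv rrtxe gufyp
Hunk 2: at line 3 remove [qjdvl,lkgon] add [quo,pvo,ftn] -> 13 lines: azx ygvp cvz quo pvo ftn xfzqm kap lgim ccc wjv rrtxe gufyp
Hunk 3: at line 9 remove [wjv] add [goka,fin] -> 14 lines: azx ygvp cvz quo pvo ftn xfzqm kap lgim ccc goka fin rrtxe gufyp
Hunk 4: at line 7 remove [lgim,ccc,goka] add [ftkvr,qrjdd,iuy] -> 14 lines: azx ygvp cvz quo pvo ftn xfzqm kap ftkvr qrjdd iuy fin rrtxe gufyp
Final line 8: kap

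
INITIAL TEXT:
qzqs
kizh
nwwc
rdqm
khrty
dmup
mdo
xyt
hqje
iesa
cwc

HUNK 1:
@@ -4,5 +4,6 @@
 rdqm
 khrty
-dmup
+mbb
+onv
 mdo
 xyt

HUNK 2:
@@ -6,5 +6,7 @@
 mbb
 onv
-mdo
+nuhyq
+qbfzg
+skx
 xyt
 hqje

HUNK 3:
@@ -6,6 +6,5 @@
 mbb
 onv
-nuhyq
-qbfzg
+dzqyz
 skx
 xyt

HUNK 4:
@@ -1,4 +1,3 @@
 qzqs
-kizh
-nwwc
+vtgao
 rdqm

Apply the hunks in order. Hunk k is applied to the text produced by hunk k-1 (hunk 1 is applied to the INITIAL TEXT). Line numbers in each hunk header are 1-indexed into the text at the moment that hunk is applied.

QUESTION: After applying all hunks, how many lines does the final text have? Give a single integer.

Answer: 12

Derivation:
Hunk 1: at line 4 remove [dmup] add [mbb,onv] -> 12 lines: qzqs kizh nwwc rdqm khrty mbb onv mdo xyt hqje iesa cwc
Hunk 2: at line 6 remove [mdo] add [nuhyq,qbfzg,skx] -> 14 lines: qzqs kizh nwwc rdqm khrty mbb onv nuhyq qbfzg skx xyt hqje iesa cwc
Hunk 3: at line 6 remove [nuhyq,qbfzg] add [dzqyz] -> 13 lines: qzqs kizh nwwc rdqm khrty mbb onv dzqyz skx xyt hqje iesa cwc
Hunk 4: at line 1 remove [kizh,nwwc] add [vtgao] -> 12 lines: qzqs vtgao rdqm khrty mbb onv dzqyz skx xyt hqje iesa cwc
Final line count: 12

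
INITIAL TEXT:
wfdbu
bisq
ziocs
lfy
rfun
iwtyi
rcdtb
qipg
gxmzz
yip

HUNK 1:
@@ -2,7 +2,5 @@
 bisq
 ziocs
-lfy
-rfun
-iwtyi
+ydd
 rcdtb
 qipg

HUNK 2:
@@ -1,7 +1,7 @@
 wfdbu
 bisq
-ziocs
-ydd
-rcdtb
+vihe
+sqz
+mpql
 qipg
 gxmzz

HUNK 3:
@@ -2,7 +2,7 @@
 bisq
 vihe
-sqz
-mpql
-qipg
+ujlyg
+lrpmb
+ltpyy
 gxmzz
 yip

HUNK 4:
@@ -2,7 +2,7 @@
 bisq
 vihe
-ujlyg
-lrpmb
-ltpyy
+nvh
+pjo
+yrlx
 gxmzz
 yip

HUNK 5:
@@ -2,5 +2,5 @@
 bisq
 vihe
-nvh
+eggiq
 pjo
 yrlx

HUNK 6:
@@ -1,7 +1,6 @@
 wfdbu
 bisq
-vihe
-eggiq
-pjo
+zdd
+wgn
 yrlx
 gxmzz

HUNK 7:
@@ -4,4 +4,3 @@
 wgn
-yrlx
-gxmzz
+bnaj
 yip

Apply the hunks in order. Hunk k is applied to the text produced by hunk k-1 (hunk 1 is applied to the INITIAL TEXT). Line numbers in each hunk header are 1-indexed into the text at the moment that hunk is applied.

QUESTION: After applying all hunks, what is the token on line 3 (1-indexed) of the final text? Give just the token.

Answer: zdd

Derivation:
Hunk 1: at line 2 remove [lfy,rfun,iwtyi] add [ydd] -> 8 lines: wfdbu bisq ziocs ydd rcdtb qipg gxmzz yip
Hunk 2: at line 1 remove [ziocs,ydd,rcdtb] add [vihe,sqz,mpql] -> 8 lines: wfdbu bisq vihe sqz mpql qipg gxmzz yip
Hunk 3: at line 2 remove [sqz,mpql,qipg] add [ujlyg,lrpmb,ltpyy] -> 8 lines: wfdbu bisq vihe ujlyg lrpmb ltpyy gxmzz yip
Hunk 4: at line 2 remove [ujlyg,lrpmb,ltpyy] add [nvh,pjo,yrlx] -> 8 lines: wfdbu bisq vihe nvh pjo yrlx gxmzz yip
Hunk 5: at line 2 remove [nvh] add [eggiq] -> 8 lines: wfdbu bisq vihe eggiq pjo yrlx gxmzz yip
Hunk 6: at line 1 remove [vihe,eggiq,pjo] add [zdd,wgn] -> 7 lines: wfdbu bisq zdd wgn yrlx gxmzz yip
Hunk 7: at line 4 remove [yrlx,gxmzz] add [bnaj] -> 6 lines: wfdbu bisq zdd wgn bnaj yip
Final line 3: zdd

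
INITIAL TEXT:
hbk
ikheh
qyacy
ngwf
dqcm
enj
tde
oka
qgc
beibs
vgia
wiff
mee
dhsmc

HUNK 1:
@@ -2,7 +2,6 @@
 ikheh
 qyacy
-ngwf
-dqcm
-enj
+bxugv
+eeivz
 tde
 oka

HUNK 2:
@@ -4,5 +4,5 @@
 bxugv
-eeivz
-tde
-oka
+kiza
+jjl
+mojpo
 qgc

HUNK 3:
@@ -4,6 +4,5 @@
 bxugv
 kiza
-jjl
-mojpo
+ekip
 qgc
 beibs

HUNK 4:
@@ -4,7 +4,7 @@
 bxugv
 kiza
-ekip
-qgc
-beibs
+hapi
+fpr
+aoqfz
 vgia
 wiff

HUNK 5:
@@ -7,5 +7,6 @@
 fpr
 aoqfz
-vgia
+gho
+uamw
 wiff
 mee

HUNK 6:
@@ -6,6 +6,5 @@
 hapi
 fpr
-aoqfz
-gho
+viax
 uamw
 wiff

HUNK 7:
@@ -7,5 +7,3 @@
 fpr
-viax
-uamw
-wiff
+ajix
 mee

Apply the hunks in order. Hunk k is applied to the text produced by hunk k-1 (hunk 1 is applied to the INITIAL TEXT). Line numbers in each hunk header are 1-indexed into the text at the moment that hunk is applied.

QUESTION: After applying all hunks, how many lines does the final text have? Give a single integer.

Hunk 1: at line 2 remove [ngwf,dqcm,enj] add [bxugv,eeivz] -> 13 lines: hbk ikheh qyacy bxugv eeivz tde oka qgc beibs vgia wiff mee dhsmc
Hunk 2: at line 4 remove [eeivz,tde,oka] add [kiza,jjl,mojpo] -> 13 lines: hbk ikheh qyacy bxugv kiza jjl mojpo qgc beibs vgia wiff mee dhsmc
Hunk 3: at line 4 remove [jjl,mojpo] add [ekip] -> 12 lines: hbk ikheh qyacy bxugv kiza ekip qgc beibs vgia wiff mee dhsmc
Hunk 4: at line 4 remove [ekip,qgc,beibs] add [hapi,fpr,aoqfz] -> 12 lines: hbk ikheh qyacy bxugv kiza hapi fpr aoqfz vgia wiff mee dhsmc
Hunk 5: at line 7 remove [vgia] add [gho,uamw] -> 13 lines: hbk ikheh qyacy bxugv kiza hapi fpr aoqfz gho uamw wiff mee dhsmc
Hunk 6: at line 6 remove [aoqfz,gho] add [viax] -> 12 lines: hbk ikheh qyacy bxugv kiza hapi fpr viax uamw wiff mee dhsmc
Hunk 7: at line 7 remove [viax,uamw,wiff] add [ajix] -> 10 lines: hbk ikheh qyacy bxugv kiza hapi fpr ajix mee dhsmc
Final line count: 10

Answer: 10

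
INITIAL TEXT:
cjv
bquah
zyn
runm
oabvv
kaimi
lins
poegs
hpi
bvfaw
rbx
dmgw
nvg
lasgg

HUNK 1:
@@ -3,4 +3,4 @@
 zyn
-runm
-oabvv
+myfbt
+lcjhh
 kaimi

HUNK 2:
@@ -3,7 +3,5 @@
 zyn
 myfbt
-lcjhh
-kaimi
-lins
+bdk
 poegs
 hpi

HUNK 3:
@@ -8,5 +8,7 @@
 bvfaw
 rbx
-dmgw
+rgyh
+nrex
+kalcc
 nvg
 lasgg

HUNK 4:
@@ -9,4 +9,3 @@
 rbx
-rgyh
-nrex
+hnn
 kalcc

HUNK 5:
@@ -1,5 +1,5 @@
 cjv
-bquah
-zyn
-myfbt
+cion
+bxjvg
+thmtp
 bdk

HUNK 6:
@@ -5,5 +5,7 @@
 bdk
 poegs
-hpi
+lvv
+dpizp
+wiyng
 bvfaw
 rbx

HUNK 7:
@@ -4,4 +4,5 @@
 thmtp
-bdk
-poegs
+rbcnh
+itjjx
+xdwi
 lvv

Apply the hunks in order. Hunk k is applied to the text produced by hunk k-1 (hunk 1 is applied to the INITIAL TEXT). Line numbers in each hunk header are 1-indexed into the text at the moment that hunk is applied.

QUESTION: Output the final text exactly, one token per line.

Hunk 1: at line 3 remove [runm,oabvv] add [myfbt,lcjhh] -> 14 lines: cjv bquah zyn myfbt lcjhh kaimi lins poegs hpi bvfaw rbx dmgw nvg lasgg
Hunk 2: at line 3 remove [lcjhh,kaimi,lins] add [bdk] -> 12 lines: cjv bquah zyn myfbt bdk poegs hpi bvfaw rbx dmgw nvg lasgg
Hunk 3: at line 8 remove [dmgw] add [rgyh,nrex,kalcc] -> 14 lines: cjv bquah zyn myfbt bdk poegs hpi bvfaw rbx rgyh nrex kalcc nvg lasgg
Hunk 4: at line 9 remove [rgyh,nrex] add [hnn] -> 13 lines: cjv bquah zyn myfbt bdk poegs hpi bvfaw rbx hnn kalcc nvg lasgg
Hunk 5: at line 1 remove [bquah,zyn,myfbt] add [cion,bxjvg,thmtp] -> 13 lines: cjv cion bxjvg thmtp bdk poegs hpi bvfaw rbx hnn kalcc nvg lasgg
Hunk 6: at line 5 remove [hpi] add [lvv,dpizp,wiyng] -> 15 lines: cjv cion bxjvg thmtp bdk poegs lvv dpizp wiyng bvfaw rbx hnn kalcc nvg lasgg
Hunk 7: at line 4 remove [bdk,poegs] add [rbcnh,itjjx,xdwi] -> 16 lines: cjv cion bxjvg thmtp rbcnh itjjx xdwi lvv dpizp wiyng bvfaw rbx hnn kalcc nvg lasgg

Answer: cjv
cion
bxjvg
thmtp
rbcnh
itjjx
xdwi
lvv
dpizp
wiyng
bvfaw
rbx
hnn
kalcc
nvg
lasgg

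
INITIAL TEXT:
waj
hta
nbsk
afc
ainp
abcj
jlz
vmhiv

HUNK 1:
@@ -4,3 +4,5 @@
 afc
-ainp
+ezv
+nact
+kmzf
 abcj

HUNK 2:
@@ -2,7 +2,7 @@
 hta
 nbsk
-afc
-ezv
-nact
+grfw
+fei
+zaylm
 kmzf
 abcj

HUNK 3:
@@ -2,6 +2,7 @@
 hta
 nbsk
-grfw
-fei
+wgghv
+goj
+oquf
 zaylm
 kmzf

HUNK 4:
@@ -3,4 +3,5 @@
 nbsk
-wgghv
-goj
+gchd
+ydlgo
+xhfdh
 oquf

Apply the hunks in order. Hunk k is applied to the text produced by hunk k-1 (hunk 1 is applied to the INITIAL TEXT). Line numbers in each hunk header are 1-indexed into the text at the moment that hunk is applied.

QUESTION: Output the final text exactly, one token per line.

Answer: waj
hta
nbsk
gchd
ydlgo
xhfdh
oquf
zaylm
kmzf
abcj
jlz
vmhiv

Derivation:
Hunk 1: at line 4 remove [ainp] add [ezv,nact,kmzf] -> 10 lines: waj hta nbsk afc ezv nact kmzf abcj jlz vmhiv
Hunk 2: at line 2 remove [afc,ezv,nact] add [grfw,fei,zaylm] -> 10 lines: waj hta nbsk grfw fei zaylm kmzf abcj jlz vmhiv
Hunk 3: at line 2 remove [grfw,fei] add [wgghv,goj,oquf] -> 11 lines: waj hta nbsk wgghv goj oquf zaylm kmzf abcj jlz vmhiv
Hunk 4: at line 3 remove [wgghv,goj] add [gchd,ydlgo,xhfdh] -> 12 lines: waj hta nbsk gchd ydlgo xhfdh oquf zaylm kmzf abcj jlz vmhiv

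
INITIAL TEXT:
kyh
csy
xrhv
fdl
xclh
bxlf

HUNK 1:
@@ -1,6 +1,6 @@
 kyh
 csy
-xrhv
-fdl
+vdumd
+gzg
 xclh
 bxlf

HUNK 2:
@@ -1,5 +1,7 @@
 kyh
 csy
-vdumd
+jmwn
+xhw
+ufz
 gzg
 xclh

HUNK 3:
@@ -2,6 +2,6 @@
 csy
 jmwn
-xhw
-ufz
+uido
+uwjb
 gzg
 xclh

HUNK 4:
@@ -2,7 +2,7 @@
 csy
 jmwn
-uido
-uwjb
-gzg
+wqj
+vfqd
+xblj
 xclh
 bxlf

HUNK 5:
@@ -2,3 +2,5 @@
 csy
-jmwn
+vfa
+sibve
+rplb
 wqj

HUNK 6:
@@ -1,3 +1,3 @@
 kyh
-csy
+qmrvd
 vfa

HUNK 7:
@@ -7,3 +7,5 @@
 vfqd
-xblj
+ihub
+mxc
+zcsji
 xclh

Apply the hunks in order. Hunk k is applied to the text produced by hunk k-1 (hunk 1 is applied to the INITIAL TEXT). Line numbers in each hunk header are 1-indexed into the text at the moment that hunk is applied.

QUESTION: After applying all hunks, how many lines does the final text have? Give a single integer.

Answer: 12

Derivation:
Hunk 1: at line 1 remove [xrhv,fdl] add [vdumd,gzg] -> 6 lines: kyh csy vdumd gzg xclh bxlf
Hunk 2: at line 1 remove [vdumd] add [jmwn,xhw,ufz] -> 8 lines: kyh csy jmwn xhw ufz gzg xclh bxlf
Hunk 3: at line 2 remove [xhw,ufz] add [uido,uwjb] -> 8 lines: kyh csy jmwn uido uwjb gzg xclh bxlf
Hunk 4: at line 2 remove [uido,uwjb,gzg] add [wqj,vfqd,xblj] -> 8 lines: kyh csy jmwn wqj vfqd xblj xclh bxlf
Hunk 5: at line 2 remove [jmwn] add [vfa,sibve,rplb] -> 10 lines: kyh csy vfa sibve rplb wqj vfqd xblj xclh bxlf
Hunk 6: at line 1 remove [csy] add [qmrvd] -> 10 lines: kyh qmrvd vfa sibve rplb wqj vfqd xblj xclh bxlf
Hunk 7: at line 7 remove [xblj] add [ihub,mxc,zcsji] -> 12 lines: kyh qmrvd vfa sibve rplb wqj vfqd ihub mxc zcsji xclh bxlf
Final line count: 12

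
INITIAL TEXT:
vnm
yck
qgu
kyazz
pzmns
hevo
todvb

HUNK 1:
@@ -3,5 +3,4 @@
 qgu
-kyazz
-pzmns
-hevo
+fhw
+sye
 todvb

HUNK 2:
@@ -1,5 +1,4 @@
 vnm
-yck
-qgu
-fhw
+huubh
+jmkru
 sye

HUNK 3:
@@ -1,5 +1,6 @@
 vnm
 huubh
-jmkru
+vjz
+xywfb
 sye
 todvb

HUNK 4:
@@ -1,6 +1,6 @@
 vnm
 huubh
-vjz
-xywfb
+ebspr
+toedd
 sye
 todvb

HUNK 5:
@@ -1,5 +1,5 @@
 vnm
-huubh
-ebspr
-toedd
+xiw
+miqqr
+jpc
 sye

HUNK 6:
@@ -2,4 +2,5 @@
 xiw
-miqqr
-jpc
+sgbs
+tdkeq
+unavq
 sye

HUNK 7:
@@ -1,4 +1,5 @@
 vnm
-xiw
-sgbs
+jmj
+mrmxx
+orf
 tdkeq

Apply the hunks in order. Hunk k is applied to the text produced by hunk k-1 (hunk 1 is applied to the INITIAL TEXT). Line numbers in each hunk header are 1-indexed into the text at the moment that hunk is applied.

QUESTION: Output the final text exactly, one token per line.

Hunk 1: at line 3 remove [kyazz,pzmns,hevo] add [fhw,sye] -> 6 lines: vnm yck qgu fhw sye todvb
Hunk 2: at line 1 remove [yck,qgu,fhw] add [huubh,jmkru] -> 5 lines: vnm huubh jmkru sye todvb
Hunk 3: at line 1 remove [jmkru] add [vjz,xywfb] -> 6 lines: vnm huubh vjz xywfb sye todvb
Hunk 4: at line 1 remove [vjz,xywfb] add [ebspr,toedd] -> 6 lines: vnm huubh ebspr toedd sye todvb
Hunk 5: at line 1 remove [huubh,ebspr,toedd] add [xiw,miqqr,jpc] -> 6 lines: vnm xiw miqqr jpc sye todvb
Hunk 6: at line 2 remove [miqqr,jpc] add [sgbs,tdkeq,unavq] -> 7 lines: vnm xiw sgbs tdkeq unavq sye todvb
Hunk 7: at line 1 remove [xiw,sgbs] add [jmj,mrmxx,orf] -> 8 lines: vnm jmj mrmxx orf tdkeq unavq sye todvb

Answer: vnm
jmj
mrmxx
orf
tdkeq
unavq
sye
todvb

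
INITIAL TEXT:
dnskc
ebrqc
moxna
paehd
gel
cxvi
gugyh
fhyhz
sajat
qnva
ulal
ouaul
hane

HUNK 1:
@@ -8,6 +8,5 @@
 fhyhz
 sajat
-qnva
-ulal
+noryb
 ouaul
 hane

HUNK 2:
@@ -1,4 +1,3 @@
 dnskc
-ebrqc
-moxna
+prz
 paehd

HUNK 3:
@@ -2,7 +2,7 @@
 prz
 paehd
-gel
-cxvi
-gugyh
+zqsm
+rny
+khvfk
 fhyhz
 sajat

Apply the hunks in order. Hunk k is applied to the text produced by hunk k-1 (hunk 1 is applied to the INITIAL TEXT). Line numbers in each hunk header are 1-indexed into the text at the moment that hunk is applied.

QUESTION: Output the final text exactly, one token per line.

Answer: dnskc
prz
paehd
zqsm
rny
khvfk
fhyhz
sajat
noryb
ouaul
hane

Derivation:
Hunk 1: at line 8 remove [qnva,ulal] add [noryb] -> 12 lines: dnskc ebrqc moxna paehd gel cxvi gugyh fhyhz sajat noryb ouaul hane
Hunk 2: at line 1 remove [ebrqc,moxna] add [prz] -> 11 lines: dnskc prz paehd gel cxvi gugyh fhyhz sajat noryb ouaul hane
Hunk 3: at line 2 remove [gel,cxvi,gugyh] add [zqsm,rny,khvfk] -> 11 lines: dnskc prz paehd zqsm rny khvfk fhyhz sajat noryb ouaul hane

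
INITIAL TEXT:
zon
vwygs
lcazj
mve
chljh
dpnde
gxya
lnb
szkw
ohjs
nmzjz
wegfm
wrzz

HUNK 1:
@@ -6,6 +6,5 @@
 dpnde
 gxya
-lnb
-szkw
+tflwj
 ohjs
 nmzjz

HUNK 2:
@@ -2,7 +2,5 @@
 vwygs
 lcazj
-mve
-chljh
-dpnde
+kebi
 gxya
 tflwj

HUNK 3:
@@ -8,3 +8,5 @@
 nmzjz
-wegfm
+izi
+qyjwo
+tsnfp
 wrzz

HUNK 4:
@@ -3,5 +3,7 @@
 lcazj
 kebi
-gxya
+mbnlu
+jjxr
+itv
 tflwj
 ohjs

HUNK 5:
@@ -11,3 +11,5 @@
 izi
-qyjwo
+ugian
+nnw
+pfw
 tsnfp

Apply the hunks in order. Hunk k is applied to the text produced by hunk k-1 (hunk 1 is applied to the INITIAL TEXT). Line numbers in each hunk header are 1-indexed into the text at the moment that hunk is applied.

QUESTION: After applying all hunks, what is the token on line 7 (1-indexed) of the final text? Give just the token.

Answer: itv

Derivation:
Hunk 1: at line 6 remove [lnb,szkw] add [tflwj] -> 12 lines: zon vwygs lcazj mve chljh dpnde gxya tflwj ohjs nmzjz wegfm wrzz
Hunk 2: at line 2 remove [mve,chljh,dpnde] add [kebi] -> 10 lines: zon vwygs lcazj kebi gxya tflwj ohjs nmzjz wegfm wrzz
Hunk 3: at line 8 remove [wegfm] add [izi,qyjwo,tsnfp] -> 12 lines: zon vwygs lcazj kebi gxya tflwj ohjs nmzjz izi qyjwo tsnfp wrzz
Hunk 4: at line 3 remove [gxya] add [mbnlu,jjxr,itv] -> 14 lines: zon vwygs lcazj kebi mbnlu jjxr itv tflwj ohjs nmzjz izi qyjwo tsnfp wrzz
Hunk 5: at line 11 remove [qyjwo] add [ugian,nnw,pfw] -> 16 lines: zon vwygs lcazj kebi mbnlu jjxr itv tflwj ohjs nmzjz izi ugian nnw pfw tsnfp wrzz
Final line 7: itv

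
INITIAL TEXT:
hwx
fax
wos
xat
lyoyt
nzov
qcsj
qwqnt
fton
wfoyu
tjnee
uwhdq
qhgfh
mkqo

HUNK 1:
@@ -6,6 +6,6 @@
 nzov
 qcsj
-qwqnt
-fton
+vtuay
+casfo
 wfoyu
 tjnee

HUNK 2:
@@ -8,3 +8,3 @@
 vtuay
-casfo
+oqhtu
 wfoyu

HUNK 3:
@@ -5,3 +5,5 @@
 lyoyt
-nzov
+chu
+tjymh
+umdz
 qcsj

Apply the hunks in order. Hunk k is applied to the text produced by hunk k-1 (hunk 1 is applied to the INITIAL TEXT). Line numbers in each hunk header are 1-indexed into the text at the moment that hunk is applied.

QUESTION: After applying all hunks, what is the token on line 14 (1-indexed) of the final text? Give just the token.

Answer: uwhdq

Derivation:
Hunk 1: at line 6 remove [qwqnt,fton] add [vtuay,casfo] -> 14 lines: hwx fax wos xat lyoyt nzov qcsj vtuay casfo wfoyu tjnee uwhdq qhgfh mkqo
Hunk 2: at line 8 remove [casfo] add [oqhtu] -> 14 lines: hwx fax wos xat lyoyt nzov qcsj vtuay oqhtu wfoyu tjnee uwhdq qhgfh mkqo
Hunk 3: at line 5 remove [nzov] add [chu,tjymh,umdz] -> 16 lines: hwx fax wos xat lyoyt chu tjymh umdz qcsj vtuay oqhtu wfoyu tjnee uwhdq qhgfh mkqo
Final line 14: uwhdq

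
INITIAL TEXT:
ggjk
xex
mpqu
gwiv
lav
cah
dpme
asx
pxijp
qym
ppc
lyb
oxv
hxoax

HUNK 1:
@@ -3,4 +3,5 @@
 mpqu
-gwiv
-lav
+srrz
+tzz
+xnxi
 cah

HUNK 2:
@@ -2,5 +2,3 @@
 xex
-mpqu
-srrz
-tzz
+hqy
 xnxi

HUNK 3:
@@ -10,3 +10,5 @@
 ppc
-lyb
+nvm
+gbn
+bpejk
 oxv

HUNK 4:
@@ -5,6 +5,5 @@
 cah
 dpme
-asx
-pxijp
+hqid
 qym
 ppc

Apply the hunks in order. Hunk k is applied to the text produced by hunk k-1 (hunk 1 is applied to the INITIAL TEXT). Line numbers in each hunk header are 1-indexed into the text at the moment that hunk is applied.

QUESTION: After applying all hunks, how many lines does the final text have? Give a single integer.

Hunk 1: at line 3 remove [gwiv,lav] add [srrz,tzz,xnxi] -> 15 lines: ggjk xex mpqu srrz tzz xnxi cah dpme asx pxijp qym ppc lyb oxv hxoax
Hunk 2: at line 2 remove [mpqu,srrz,tzz] add [hqy] -> 13 lines: ggjk xex hqy xnxi cah dpme asx pxijp qym ppc lyb oxv hxoax
Hunk 3: at line 10 remove [lyb] add [nvm,gbn,bpejk] -> 15 lines: ggjk xex hqy xnxi cah dpme asx pxijp qym ppc nvm gbn bpejk oxv hxoax
Hunk 4: at line 5 remove [asx,pxijp] add [hqid] -> 14 lines: ggjk xex hqy xnxi cah dpme hqid qym ppc nvm gbn bpejk oxv hxoax
Final line count: 14

Answer: 14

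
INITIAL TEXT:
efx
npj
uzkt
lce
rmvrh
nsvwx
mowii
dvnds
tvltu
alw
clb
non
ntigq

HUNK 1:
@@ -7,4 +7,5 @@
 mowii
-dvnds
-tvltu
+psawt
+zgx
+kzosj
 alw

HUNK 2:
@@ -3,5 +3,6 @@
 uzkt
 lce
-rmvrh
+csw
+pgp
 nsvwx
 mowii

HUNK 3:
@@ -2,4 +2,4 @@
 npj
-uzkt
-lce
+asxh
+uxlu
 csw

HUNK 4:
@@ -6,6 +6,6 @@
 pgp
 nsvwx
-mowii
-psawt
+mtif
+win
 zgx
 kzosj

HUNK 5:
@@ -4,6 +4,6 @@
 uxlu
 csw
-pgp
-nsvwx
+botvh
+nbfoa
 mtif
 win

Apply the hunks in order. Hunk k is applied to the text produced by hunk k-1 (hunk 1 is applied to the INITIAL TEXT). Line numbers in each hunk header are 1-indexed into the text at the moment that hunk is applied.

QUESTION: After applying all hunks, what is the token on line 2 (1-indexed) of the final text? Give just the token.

Answer: npj

Derivation:
Hunk 1: at line 7 remove [dvnds,tvltu] add [psawt,zgx,kzosj] -> 14 lines: efx npj uzkt lce rmvrh nsvwx mowii psawt zgx kzosj alw clb non ntigq
Hunk 2: at line 3 remove [rmvrh] add [csw,pgp] -> 15 lines: efx npj uzkt lce csw pgp nsvwx mowii psawt zgx kzosj alw clb non ntigq
Hunk 3: at line 2 remove [uzkt,lce] add [asxh,uxlu] -> 15 lines: efx npj asxh uxlu csw pgp nsvwx mowii psawt zgx kzosj alw clb non ntigq
Hunk 4: at line 6 remove [mowii,psawt] add [mtif,win] -> 15 lines: efx npj asxh uxlu csw pgp nsvwx mtif win zgx kzosj alw clb non ntigq
Hunk 5: at line 4 remove [pgp,nsvwx] add [botvh,nbfoa] -> 15 lines: efx npj asxh uxlu csw botvh nbfoa mtif win zgx kzosj alw clb non ntigq
Final line 2: npj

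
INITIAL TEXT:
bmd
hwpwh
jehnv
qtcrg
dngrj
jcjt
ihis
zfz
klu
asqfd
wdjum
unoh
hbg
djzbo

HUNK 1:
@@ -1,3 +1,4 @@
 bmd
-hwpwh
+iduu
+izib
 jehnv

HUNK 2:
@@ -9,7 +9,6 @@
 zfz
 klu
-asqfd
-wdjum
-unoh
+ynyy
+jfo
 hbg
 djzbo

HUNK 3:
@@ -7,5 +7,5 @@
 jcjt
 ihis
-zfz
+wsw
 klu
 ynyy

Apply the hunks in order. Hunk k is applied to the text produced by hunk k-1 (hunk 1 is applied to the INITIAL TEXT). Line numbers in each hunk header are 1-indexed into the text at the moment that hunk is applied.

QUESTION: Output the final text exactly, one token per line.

Hunk 1: at line 1 remove [hwpwh] add [iduu,izib] -> 15 lines: bmd iduu izib jehnv qtcrg dngrj jcjt ihis zfz klu asqfd wdjum unoh hbg djzbo
Hunk 2: at line 9 remove [asqfd,wdjum,unoh] add [ynyy,jfo] -> 14 lines: bmd iduu izib jehnv qtcrg dngrj jcjt ihis zfz klu ynyy jfo hbg djzbo
Hunk 3: at line 7 remove [zfz] add [wsw] -> 14 lines: bmd iduu izib jehnv qtcrg dngrj jcjt ihis wsw klu ynyy jfo hbg djzbo

Answer: bmd
iduu
izib
jehnv
qtcrg
dngrj
jcjt
ihis
wsw
klu
ynyy
jfo
hbg
djzbo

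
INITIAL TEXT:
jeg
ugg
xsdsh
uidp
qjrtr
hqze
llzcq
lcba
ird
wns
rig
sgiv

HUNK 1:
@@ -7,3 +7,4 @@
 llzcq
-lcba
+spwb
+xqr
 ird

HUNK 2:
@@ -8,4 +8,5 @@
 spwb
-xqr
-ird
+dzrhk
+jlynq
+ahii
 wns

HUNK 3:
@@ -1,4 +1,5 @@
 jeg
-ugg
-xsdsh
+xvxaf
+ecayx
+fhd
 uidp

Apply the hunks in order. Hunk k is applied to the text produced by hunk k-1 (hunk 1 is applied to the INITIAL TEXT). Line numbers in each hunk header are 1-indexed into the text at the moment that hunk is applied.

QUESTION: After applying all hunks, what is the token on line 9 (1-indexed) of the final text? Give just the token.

Hunk 1: at line 7 remove [lcba] add [spwb,xqr] -> 13 lines: jeg ugg xsdsh uidp qjrtr hqze llzcq spwb xqr ird wns rig sgiv
Hunk 2: at line 8 remove [xqr,ird] add [dzrhk,jlynq,ahii] -> 14 lines: jeg ugg xsdsh uidp qjrtr hqze llzcq spwb dzrhk jlynq ahii wns rig sgiv
Hunk 3: at line 1 remove [ugg,xsdsh] add [xvxaf,ecayx,fhd] -> 15 lines: jeg xvxaf ecayx fhd uidp qjrtr hqze llzcq spwb dzrhk jlynq ahii wns rig sgiv
Final line 9: spwb

Answer: spwb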